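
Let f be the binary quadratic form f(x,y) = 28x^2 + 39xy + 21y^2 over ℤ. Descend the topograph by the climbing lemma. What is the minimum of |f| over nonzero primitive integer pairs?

translate: b→-17 (≡39 mod 56), so (28,39,21)→(28,-17,10)
flip: (28,-17,10)→(10,17,28)
translate: b→-3 (≡17 mod 20), so (10,17,28)→(10,-3,21)
reduced (well bottom): (10,-3,21) with a≤c, −a<b≤a
well minimum = a = 10

10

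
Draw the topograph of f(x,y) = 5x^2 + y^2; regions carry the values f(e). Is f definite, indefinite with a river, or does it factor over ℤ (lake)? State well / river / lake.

D = b²−4ac = 0² − 4·5·1 = -20
D < 0 ⇒ definite ⇒ every region one sign ⇒ single well

well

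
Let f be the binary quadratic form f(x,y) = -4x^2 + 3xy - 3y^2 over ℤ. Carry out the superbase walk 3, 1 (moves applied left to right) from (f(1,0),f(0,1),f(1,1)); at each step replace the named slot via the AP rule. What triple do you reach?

start (-4,-3,-4) = (f(1,0),f(0,1),f(1,1))
replace slot 3: 2·((-4)+(-3)) − (-4) = -10 → (-4,-3,-10)
replace slot 1: 2·((-3)+(-10)) − (-4) = -22 → (-22,-3,-10)

-22,-3,-10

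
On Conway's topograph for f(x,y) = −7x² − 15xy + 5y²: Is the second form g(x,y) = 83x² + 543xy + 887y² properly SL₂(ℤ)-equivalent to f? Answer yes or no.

D₁ = 365, D₂ = 365
river cycle of f (length 6): (5, 15, -7), (-7, 13, 7), (7, 15, -5), (-5, 15, 7), (7, 13, -7), (-7, 15, 5)
river cycle of g (length 6): (5, 15, -7), (-7, 13, 7), (7, 15, -5), (-5, 15, 7), (7, 13, -7), (-7, 15, 5)
cycles coincide ⇒ equivalent

yes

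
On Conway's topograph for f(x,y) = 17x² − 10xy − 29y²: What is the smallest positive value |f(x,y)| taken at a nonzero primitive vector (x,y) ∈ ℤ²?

descent: ρ → (-29,10,17)
descent: ρ → (17,24,-22)  [lands on river]
river: ρ → (-22,20,19)
river: ρ → (19,18,-23)
river: ρ → (-23,28,14)
river: ρ → (14,28,-23)
river: ρ → (-23,18,19)
river: ρ → (19,20,-22)
river: ρ → (-22,24,17)
river: ρ → (17,44,-2)
river: ρ → (-2,44,17)
closes: descent 2, river 10
min |a| on river = 2

2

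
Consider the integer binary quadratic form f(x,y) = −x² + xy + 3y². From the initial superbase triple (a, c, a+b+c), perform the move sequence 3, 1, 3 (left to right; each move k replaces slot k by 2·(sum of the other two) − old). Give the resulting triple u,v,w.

start (-1,3,3) = (f(1,0),f(0,1),f(1,1))
replace slot 3: 2·((-1)+3) − 3 = 1 → (-1,3,1)
replace slot 1: 2·(3+1) − (-1) = 9 → (9,3,1)
replace slot 3: 2·(9+3) − 1 = 23 → (9,3,23)

9,3,23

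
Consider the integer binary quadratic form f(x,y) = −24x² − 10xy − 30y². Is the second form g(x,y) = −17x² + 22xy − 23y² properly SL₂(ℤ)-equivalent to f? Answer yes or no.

D₁ = -2780, D₂ = -1080
discriminants differ ⇒ not SL₂(ℤ)-equivalent

no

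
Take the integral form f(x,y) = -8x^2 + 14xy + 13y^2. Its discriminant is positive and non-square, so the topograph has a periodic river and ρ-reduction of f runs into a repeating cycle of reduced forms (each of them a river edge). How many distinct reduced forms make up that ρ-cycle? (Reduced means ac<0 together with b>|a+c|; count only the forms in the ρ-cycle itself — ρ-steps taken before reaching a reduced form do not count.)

D = 612, ⌊√D⌋ = 24
river: ρ → (13,12,-9)
river: ρ → (-9,24,1)
river: ρ → (1,24,-9)
river: ρ → (-9,12,13)
river: ρ → (13,14,-8)
river: ρ → (-8,18,9)
river: ρ → (9,18,-8)
river: ρ → (-8,14,13)
ρ-cycle length = 8 (tail of 0 descent steps not counted)

8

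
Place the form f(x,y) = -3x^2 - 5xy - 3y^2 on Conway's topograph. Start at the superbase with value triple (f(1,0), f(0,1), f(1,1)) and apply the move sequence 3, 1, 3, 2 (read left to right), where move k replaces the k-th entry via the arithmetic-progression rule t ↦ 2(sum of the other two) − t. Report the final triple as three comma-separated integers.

start (-3,-3,-11) = (f(1,0),f(0,1),f(1,1))
replace slot 3: 2·((-3)+(-3)) − (-11) = -1 → (-3,-3,-1)
replace slot 1: 2·((-3)+(-1)) − (-3) = -5 → (-5,-3,-1)
replace slot 3: 2·((-5)+(-3)) − (-1) = -15 → (-5,-3,-15)
replace slot 2: 2·((-5)+(-15)) − (-3) = -37 → (-5,-37,-15)

-5,-37,-15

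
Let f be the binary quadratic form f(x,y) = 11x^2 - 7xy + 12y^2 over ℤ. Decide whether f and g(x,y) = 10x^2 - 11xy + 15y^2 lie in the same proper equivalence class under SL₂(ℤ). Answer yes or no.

D₁ = -479, D₂ = -479
f: reduced (well bottom): (11,-7,12) with a≤c, −a<b≤a
g: translate: b→9 (≡-11 mod 20), so (10,-11,15)→(10,9,14)
g: reduced (well bottom): (10,9,14) with a≤c, −a<b≤a
reduced forms (11, -7, 12) vs (10, 9, 14) ⇒ inequivalent

no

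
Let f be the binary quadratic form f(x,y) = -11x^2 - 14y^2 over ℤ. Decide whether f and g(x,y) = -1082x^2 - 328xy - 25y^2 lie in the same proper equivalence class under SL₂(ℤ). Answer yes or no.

D₁ = -616, D₂ = -616
f is negative-definite; reduce −f:
−f: reduced (well bottom): (11,0,14) with a≤c, −a<b≤a
flip sign back: reduced form of f is (-11,0,-14)
g is negative-definite; reduce −g:
−g: flip: (1082,328,25)→(25,-328,1082)
−g: translate: b→22 (≡-328 mod 50), so (25,-328,1082)→(25,22,11)
−g: flip: (25,22,11)→(11,-22,25)
−g: translate: b→0 (≡-22 mod 22), so (11,-22,25)→(11,0,14)
−g: reduced (well bottom): (11,0,14) with a≤c, −a<b≤a
flip sign back: reduced form of g is (-11,0,-14)
reduced forms (-11, 0, -14) vs (-11, 0, -14) ⇒ equivalent

yes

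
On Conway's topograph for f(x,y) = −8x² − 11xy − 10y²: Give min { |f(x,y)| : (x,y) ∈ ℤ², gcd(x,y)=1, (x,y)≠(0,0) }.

translate: b→-5 (≡11 mod 16), so (8,11,10)→(8,-5,7)
flip: (8,-5,7)→(7,5,8)
reduced (well bottom): (7,5,8) with a≤c, −a<b≤a
well minimum |f| = |-7| = 7 (negative-definite)

7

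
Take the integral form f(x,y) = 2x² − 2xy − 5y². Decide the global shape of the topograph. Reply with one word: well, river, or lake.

D = b²−4ac = (-2)² − 4·2·(-5) = 44
D > 0 non-square ⇒ indefinite ⇒ periodic river

river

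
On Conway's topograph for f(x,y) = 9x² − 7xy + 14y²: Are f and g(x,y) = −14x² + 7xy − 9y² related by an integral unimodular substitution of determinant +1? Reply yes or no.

D₁ = -455, D₂ = -455
f: reduced (well bottom): (9,-7,14) with a≤c, −a<b≤a
g is negative-definite; reduce −g:
−g: flip: (14,-7,9)→(9,7,14)
−g: reduced (well bottom): (9,7,14) with a≤c, −a<b≤a
flip sign back: reduced form of g is (-9,-7,-14)
reduced forms (9, -7, 14) vs (-9, -7, -14) ⇒ inequivalent

no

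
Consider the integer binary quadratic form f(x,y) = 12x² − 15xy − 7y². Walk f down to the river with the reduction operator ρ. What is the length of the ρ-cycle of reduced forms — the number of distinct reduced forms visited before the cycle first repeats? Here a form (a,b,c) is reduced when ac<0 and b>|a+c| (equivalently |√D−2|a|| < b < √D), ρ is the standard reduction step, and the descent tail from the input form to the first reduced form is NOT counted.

D = 561, ⌊√D⌋ = 23
descent: ρ → (-7,15,12)  [lands on river]
river: ρ → (12,9,-10)
river: ρ → (-10,11,11)
river: ρ → (11,11,-10)
river: ρ → (-10,9,12)
river: ρ → (12,15,-7)
river: ρ → (-7,13,14)
river: ρ → (14,15,-6)
river: ρ → (-6,21,5)
river: ρ → (5,19,-10)
river: ρ → (-10,21,3)
river: ρ → (3,21,-10)
river: ρ → (-10,19,5)
river: ρ → (5,21,-6)
river: ρ → (-6,15,14)
river: ρ → (14,13,-7)
ρ-cycle length = 16 (tail of 1 descent step not counted)

16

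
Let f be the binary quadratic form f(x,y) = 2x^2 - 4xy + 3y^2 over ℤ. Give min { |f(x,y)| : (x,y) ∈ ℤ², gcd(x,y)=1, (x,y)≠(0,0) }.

translate: b→0 (≡-4 mod 4), so (2,-4,3)→(2,0,1)
flip: (2,0,1)→(1,0,2)
reduced (well bottom): (1,0,2) with a≤c, −a<b≤a
well minimum = a = 1

1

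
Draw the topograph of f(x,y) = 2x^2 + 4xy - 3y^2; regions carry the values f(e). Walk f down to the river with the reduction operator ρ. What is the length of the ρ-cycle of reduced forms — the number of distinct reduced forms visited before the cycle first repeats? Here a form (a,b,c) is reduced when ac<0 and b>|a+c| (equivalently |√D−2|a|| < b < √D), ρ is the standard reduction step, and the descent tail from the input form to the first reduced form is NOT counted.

D = 40, ⌊√D⌋ = 6
river: ρ → (-3,2,3)
river: ρ → (3,4,-2)
river: ρ → (-2,4,3)
river: ρ → (3,2,-3)
river: ρ → (-3,4,2)
river: ρ → (2,4,-3)
ρ-cycle length = 6 (tail of 0 descent steps not counted)

6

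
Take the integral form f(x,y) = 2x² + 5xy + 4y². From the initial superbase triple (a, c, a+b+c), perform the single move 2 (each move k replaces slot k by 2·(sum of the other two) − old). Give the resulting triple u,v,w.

start (2,4,11) = (f(1,0),f(0,1),f(1,1))
replace slot 2: 2·(2+11) − 4 = 22 → (2,22,11)

2,22,11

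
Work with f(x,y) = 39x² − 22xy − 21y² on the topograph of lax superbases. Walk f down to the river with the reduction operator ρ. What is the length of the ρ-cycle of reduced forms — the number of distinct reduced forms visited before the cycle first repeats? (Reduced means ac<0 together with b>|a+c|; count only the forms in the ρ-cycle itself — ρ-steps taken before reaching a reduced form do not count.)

D = 3760, ⌊√D⌋ = 61
descent: ρ → (-21,22,39)  [lands on river]
river: ρ → (39,56,-4)
river: ρ → (-4,56,39)
river: ρ → (39,22,-21)
river: ρ → (-21,20,40)
river: ρ → (40,60,-1)
river: ρ → (-1,60,40)
river: ρ → (40,20,-21)
ρ-cycle length = 8 (tail of 1 descent step not counted)

8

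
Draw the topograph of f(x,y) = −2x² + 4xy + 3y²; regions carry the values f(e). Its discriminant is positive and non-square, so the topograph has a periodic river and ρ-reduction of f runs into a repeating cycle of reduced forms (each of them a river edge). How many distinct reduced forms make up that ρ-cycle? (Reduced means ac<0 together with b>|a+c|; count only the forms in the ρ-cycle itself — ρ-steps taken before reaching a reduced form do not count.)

D = 40, ⌊√D⌋ = 6
river: ρ → (3,2,-3)
river: ρ → (-3,4,2)
river: ρ → (2,4,-3)
river: ρ → (-3,2,3)
river: ρ → (3,4,-2)
river: ρ → (-2,4,3)
ρ-cycle length = 6 (tail of 0 descent steps not counted)

6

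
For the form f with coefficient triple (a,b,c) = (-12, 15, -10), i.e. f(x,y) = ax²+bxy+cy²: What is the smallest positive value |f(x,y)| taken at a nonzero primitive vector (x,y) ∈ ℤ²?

translate: b→9 (≡-15 mod 24), so (12,-15,10)→(12,9,7)
flip: (12,9,7)→(7,-9,12)
translate: b→5 (≡-9 mod 14), so (7,-9,12)→(7,5,10)
reduced (well bottom): (7,5,10) with a≤c, −a<b≤a
well minimum |f| = |-7| = 7 (negative-definite)

7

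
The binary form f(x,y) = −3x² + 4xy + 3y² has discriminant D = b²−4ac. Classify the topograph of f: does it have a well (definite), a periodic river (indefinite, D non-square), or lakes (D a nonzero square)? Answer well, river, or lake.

D = b²−4ac = 4² − 4·(-3)·3 = 52
D > 0 non-square ⇒ indefinite ⇒ periodic river

river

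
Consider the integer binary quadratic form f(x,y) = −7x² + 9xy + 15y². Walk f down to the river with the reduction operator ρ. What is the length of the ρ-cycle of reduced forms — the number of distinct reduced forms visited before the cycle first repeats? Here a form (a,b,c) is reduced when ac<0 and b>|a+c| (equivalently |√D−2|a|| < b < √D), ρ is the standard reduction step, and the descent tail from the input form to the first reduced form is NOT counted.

D = 501, ⌊√D⌋ = 22
river: ρ → (15,21,-1)
river: ρ → (-1,21,15)
river: ρ → (15,9,-7)
river: ρ → (-7,19,5)
river: ρ → (5,21,-3)
river: ρ → (-3,21,5)
river: ρ → (5,19,-7)
river: ρ → (-7,9,15)
ρ-cycle length = 8 (tail of 0 descent steps not counted)

8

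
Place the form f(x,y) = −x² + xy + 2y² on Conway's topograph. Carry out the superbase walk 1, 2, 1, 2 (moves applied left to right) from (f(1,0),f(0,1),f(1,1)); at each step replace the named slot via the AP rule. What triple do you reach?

start (-1,2,2) = (f(1,0),f(0,1),f(1,1))
replace slot 1: 2·(2+2) − (-1) = 9 → (9,2,2)
replace slot 2: 2·(9+2) − 2 = 20 → (9,20,2)
replace slot 1: 2·(20+2) − 9 = 35 → (35,20,2)
replace slot 2: 2·(35+2) − 20 = 54 → (35,54,2)

35,54,2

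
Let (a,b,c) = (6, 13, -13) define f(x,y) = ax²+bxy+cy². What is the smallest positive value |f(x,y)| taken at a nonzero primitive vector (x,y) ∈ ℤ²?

river: ρ → (-13,13,6)
river: ρ → (6,11,-15)
river: ρ → (-15,19,2)
river: ρ → (2,21,-5)
river: ρ → (-5,19,6)
river: ρ → (6,17,-8)
river: ρ → (-8,15,8)
river: ρ → (8,17,-6)
river: ρ → (-6,19,5)
river: ρ → (5,21,-2)
river: ρ → (-2,19,15)
river: ρ → (15,11,-6)
river: ρ → (-6,13,13)
river: ρ → (13,13,-6)
river: ρ → (-6,11,15)
river: ρ → (15,19,-2)
river: ρ → (-2,21,5)
river: ρ → (5,19,-6)
river: ρ → (-6,17,8)
river: ρ → (8,15,-8)
river: ρ → (-8,17,6)
river: ρ → (6,19,-5)
river: ρ → (-5,21,2)
river: ρ → (2,19,-15)
river: ρ → (-15,11,6)
river: ρ → (6,13,-13)
closes: descent 0, river 26
min |a| on river = 2

2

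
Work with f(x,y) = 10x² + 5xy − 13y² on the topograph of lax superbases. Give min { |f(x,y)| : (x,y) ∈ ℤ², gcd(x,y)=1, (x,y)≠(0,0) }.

river: ρ → (-13,21,2)
river: ρ → (2,23,-2)
river: ρ → (-2,21,13)
river: ρ → (13,5,-10)
river: ρ → (-10,15,8)
river: ρ → (8,17,-8)
river: ρ → (-8,15,10)
river: ρ → (10,5,-13)
closes: descent 0, river 8
min |a| on river = 2

2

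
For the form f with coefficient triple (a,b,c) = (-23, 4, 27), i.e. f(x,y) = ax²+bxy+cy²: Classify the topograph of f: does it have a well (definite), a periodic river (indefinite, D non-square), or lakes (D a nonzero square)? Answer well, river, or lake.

D = b²−4ac = 4² − 4·(-23)·27 = 2500
D = 50² is a perfect square ⇒ form factors over ℤ ⇒ lakes

lake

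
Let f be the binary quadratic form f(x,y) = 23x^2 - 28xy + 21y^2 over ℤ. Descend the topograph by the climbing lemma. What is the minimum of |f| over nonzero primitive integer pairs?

translate: b→18 (≡-28 mod 46), so (23,-28,21)→(23,18,16)
flip: (23,18,16)→(16,-18,23)
translate: b→14 (≡-18 mod 32), so (16,-18,23)→(16,14,21)
reduced (well bottom): (16,14,21) with a≤c, −a<b≤a
well minimum = a = 16

16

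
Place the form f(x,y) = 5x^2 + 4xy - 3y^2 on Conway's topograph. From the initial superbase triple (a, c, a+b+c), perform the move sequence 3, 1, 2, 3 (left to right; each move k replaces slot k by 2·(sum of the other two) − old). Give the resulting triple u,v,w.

start (5,-3,6) = (f(1,0),f(0,1),f(1,1))
replace slot 3: 2·(5+(-3)) − 6 = -2 → (5,-3,-2)
replace slot 1: 2·((-3)+(-2)) − 5 = -15 → (-15,-3,-2)
replace slot 2: 2·((-15)+(-2)) − (-3) = -31 → (-15,-31,-2)
replace slot 3: 2·((-15)+(-31)) − (-2) = -90 → (-15,-31,-90)

-15,-31,-90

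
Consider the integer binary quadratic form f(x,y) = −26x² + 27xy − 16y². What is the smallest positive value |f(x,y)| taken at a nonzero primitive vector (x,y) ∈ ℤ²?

translate: b→25 (≡-27 mod 52), so (26,-27,16)→(26,25,15)
flip: (26,25,15)→(15,-25,26)
translate: b→5 (≡-25 mod 30), so (15,-25,26)→(15,5,16)
reduced (well bottom): (15,5,16) with a≤c, −a<b≤a
well minimum |f| = |-15| = 15 (negative-definite)

15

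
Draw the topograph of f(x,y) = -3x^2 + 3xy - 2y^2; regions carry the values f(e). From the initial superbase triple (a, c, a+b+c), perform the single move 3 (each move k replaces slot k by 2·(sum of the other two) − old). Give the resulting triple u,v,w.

start (-3,-2,-2) = (f(1,0),f(0,1),f(1,1))
replace slot 3: 2·((-3)+(-2)) − (-2) = -8 → (-3,-2,-8)

-3,-2,-8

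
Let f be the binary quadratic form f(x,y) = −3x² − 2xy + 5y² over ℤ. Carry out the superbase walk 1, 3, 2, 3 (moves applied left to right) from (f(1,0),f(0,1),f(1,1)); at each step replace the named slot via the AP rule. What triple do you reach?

start (-3,5,0) = (f(1,0),f(0,1),f(1,1))
replace slot 1: 2·(5+0) − (-3) = 13 → (13,5,0)
replace slot 3: 2·(13+5) − 0 = 36 → (13,5,36)
replace slot 2: 2·(13+36) − 5 = 93 → (13,93,36)
replace slot 3: 2·(13+93) − 36 = 176 → (13,93,176)

13,93,176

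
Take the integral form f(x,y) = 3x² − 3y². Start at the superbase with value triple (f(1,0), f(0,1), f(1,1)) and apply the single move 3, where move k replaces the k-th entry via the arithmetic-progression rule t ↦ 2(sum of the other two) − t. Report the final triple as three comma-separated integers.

start (3,-3,0) = (f(1,0),f(0,1),f(1,1))
replace slot 3: 2·(3+(-3)) − 0 = 0 → (3,-3,0)

3,-3,0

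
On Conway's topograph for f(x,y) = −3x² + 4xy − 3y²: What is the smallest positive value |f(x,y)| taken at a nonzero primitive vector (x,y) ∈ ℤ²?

translate: b→2 (≡-4 mod 6), so (3,-4,3)→(3,2,2)
flip: (3,2,2)→(2,-2,3)
translate: b→2 (≡-2 mod 4), so (2,-2,3)→(2,2,3)
reduced (well bottom): (2,2,3) with a≤c, −a<b≤a
well minimum |f| = |-2| = 2 (negative-definite)

2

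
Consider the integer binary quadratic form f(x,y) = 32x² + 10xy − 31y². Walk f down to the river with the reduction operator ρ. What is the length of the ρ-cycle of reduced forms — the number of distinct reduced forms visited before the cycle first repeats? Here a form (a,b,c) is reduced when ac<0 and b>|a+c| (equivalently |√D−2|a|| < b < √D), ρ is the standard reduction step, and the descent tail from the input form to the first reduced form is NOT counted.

D = 4068, ⌊√D⌋ = 63
river: ρ → (-31,52,11)
river: ρ → (11,58,-16)
river: ρ → (-16,38,41)
river: ρ → (41,44,-13)
river: ρ → (-13,60,9)
river: ρ → (9,48,-49)
river: ρ → (-49,50,8)
river: ρ → (8,62,-7)
river: ρ → (-7,50,56)
river: ρ → (56,62,-1)
river: ρ → (-1,62,56)
river: ρ → (56,50,-7)
river: ρ → (-7,62,8)
river: ρ → (8,50,-49)
river: ρ → (-49,48,9)
river: ρ → (9,60,-13)
river: ρ → (-13,44,41)
river: ρ → (41,38,-16)
river: ρ → (-16,58,11)
river: ρ → (11,52,-31)
river: ρ → (-31,10,32)
river: ρ → (32,54,-9)
river: ρ → (-9,54,32)
river: ρ → (32,10,-31)
ρ-cycle length = 24 (tail of 0 descent steps not counted)

24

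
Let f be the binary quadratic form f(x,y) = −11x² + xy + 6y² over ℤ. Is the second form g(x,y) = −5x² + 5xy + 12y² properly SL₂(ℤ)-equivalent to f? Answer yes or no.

D₁ = 265, D₂ = 265
river cycle of f (length 22): (6, 11, -6), (-6, 13, 4), (4, 11, -9), (-9, 7, 6), (6, 5, -10), (-10, 15, 1), (1, 15, -10), (-10, 5, 6), (6, 7, -9), (-9, 11, 4), … (12 more)
river cycle of g (length 18): (-5, 15, 2), (2, 13, -12), (-12, 11, 3), (3, 13, -8), (-8, 3, 8), (8, 13, -3), (-3, 11, 12), (12, 13, -2), (-2, 15, 5), (5, 15, -2), … (8 more)
cycles differ ⇒ inequivalent

no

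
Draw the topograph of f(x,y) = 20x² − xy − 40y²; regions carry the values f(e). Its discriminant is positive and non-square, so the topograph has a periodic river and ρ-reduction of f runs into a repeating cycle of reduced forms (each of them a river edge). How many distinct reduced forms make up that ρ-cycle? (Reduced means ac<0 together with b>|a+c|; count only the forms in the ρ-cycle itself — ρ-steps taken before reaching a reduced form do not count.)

D = 3201, ⌊√D⌋ = 56
descent: ρ → (-40,1,20)
descent: ρ → (20,39,-21)  [lands on river]
river: ρ → (-21,45,14)
river: ρ → (14,39,-30)
river: ρ → (-30,21,23)
river: ρ → (23,25,-28)
river: ρ → (-28,31,20)
river: ρ → (20,49,-10)
river: ρ → (-10,51,15)
river: ρ → (15,39,-28)
river: ρ → (-28,17,26)
river: ρ → (26,35,-19)
river: ρ → (-19,41,20)
ρ-cycle length = 12 (tail of 2 descent steps not counted)

12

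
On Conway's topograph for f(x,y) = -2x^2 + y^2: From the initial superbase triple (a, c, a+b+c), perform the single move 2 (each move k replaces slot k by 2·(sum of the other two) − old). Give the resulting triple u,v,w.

start (-2,1,-1) = (f(1,0),f(0,1),f(1,1))
replace slot 2: 2·((-2)+(-1)) − 1 = -7 → (-2,-7,-1)

-2,-7,-1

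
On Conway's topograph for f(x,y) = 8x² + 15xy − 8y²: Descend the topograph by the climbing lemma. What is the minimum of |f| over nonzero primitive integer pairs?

river: ρ → (-8,17,6)
river: ρ → (6,19,-5)
river: ρ → (-5,21,2)
river: ρ → (2,19,-15)
river: ρ → (-15,11,6)
river: ρ → (6,13,-13)
river: ρ → (-13,13,6)
river: ρ → (6,11,-15)
river: ρ → (-15,19,2)
river: ρ → (2,21,-5)
river: ρ → (-5,19,6)
river: ρ → (6,17,-8)
river: ρ → (-8,15,8)
river: ρ → (8,17,-6)
river: ρ → (-6,19,5)
river: ρ → (5,21,-2)
river: ρ → (-2,19,15)
river: ρ → (15,11,-6)
river: ρ → (-6,13,13)
river: ρ → (13,13,-6)
river: ρ → (-6,11,15)
river: ρ → (15,19,-2)
river: ρ → (-2,21,5)
river: ρ → (5,19,-6)
river: ρ → (-6,17,8)
river: ρ → (8,15,-8)
closes: descent 0, river 26
min |a| on river = 2

2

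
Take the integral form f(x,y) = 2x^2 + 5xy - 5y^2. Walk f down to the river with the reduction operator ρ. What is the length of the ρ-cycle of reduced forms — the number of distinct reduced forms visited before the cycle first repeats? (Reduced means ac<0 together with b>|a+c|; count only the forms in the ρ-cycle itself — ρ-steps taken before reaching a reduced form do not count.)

D = 65, ⌊√D⌋ = 8
river: ρ → (-5,5,2)
river: ρ → (2,7,-2)
river: ρ → (-2,5,5)
river: ρ → (5,5,-2)
river: ρ → (-2,7,2)
river: ρ → (2,5,-5)
ρ-cycle length = 6 (tail of 0 descent steps not counted)

6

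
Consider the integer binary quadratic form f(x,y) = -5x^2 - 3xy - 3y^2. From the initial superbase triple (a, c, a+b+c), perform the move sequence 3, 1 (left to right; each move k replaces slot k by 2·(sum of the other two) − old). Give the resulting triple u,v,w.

start (-5,-3,-11) = (f(1,0),f(0,1),f(1,1))
replace slot 3: 2·((-5)+(-3)) − (-11) = -5 → (-5,-3,-5)
replace slot 1: 2·((-3)+(-5)) − (-5) = -11 → (-11,-3,-5)

-11,-3,-5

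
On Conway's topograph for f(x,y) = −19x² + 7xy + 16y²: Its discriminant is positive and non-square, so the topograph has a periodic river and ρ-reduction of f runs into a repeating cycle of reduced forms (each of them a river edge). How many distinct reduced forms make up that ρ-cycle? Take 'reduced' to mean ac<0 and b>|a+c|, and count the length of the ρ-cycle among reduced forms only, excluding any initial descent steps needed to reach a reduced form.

D = 1265, ⌊√D⌋ = 35
river: ρ → (16,25,-10)
river: ρ → (-10,35,1)
river: ρ → (1,35,-10)
river: ρ → (-10,25,16)
river: ρ → (16,7,-19)
river: ρ → (-19,31,4)
river: ρ → (4,33,-11)
river: ρ → (-11,33,4)
river: ρ → (4,31,-19)
river: ρ → (-19,7,16)
ρ-cycle length = 10 (tail of 0 descent steps not counted)

10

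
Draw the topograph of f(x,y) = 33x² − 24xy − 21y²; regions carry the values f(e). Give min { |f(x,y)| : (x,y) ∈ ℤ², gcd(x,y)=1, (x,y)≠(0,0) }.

descent: ρ → (-21,24,33)  [lands on river]
river: ρ → (33,42,-12)
river: ρ → (-12,54,9)
river: ρ → (9,54,-12)
river: ρ → (-12,42,33)
river: ρ → (33,24,-21)
river: ρ → (-21,18,36)
river: ρ → (36,54,-3)
river: ρ → (-3,54,36)
river: ρ → (36,18,-21)
closes: descent 1, river 10
min |a| on river = 3

3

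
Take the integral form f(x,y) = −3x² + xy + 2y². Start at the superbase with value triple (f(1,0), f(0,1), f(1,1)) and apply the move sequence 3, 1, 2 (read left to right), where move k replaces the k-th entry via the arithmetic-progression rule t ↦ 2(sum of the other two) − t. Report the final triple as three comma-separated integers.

start (-3,2,0) = (f(1,0),f(0,1),f(1,1))
replace slot 3: 2·((-3)+2) − 0 = -2 → (-3,2,-2)
replace slot 1: 2·(2+(-2)) − (-3) = 3 → (3,2,-2)
replace slot 2: 2·(3+(-2)) − 2 = 0 → (3,0,-2)

3,0,-2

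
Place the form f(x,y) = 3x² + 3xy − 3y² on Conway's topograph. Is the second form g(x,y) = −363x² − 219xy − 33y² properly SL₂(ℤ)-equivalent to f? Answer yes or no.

D₁ = 45, D₂ = 45
river cycle of f (length 2): (-3, 3, 3), (3, 3, -3)
river cycle of g (length 2): (-3, 3, 3), (3, 3, -3)
cycles coincide ⇒ equivalent

yes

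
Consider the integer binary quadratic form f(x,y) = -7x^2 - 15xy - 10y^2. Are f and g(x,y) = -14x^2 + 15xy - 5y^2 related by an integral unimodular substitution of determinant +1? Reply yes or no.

D₁ = -55, D₂ = -55
f is negative-definite; reduce −f:
−f: translate: b→1 (≡15 mod 14), so (7,15,10)→(7,1,2)
−f: flip: (7,1,2)→(2,-1,7)
−f: reduced (well bottom): (2,-1,7) with a≤c, −a<b≤a
flip sign back: reduced form of f is (-2,1,-7)
g is negative-definite; reduce −g:
−g: translate: b→13 (≡-15 mod 28), so (14,-15,5)→(14,13,4)
−g: flip: (14,13,4)→(4,-13,14)
−g: translate: b→3 (≡-13 mod 8), so (4,-13,14)→(4,3,4)
−g: reduced (well bottom): (4,3,4) with a≤c, −a<b≤a
flip sign back: reduced form of g is (-4,-3,-4)
reduced forms (-2, 1, -7) vs (-4, -3, -4) ⇒ inequivalent

no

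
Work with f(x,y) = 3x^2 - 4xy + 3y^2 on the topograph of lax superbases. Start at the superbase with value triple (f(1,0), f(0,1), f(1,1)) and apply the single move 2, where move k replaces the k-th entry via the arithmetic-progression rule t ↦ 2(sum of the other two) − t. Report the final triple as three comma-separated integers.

start (3,3,2) = (f(1,0),f(0,1),f(1,1))
replace slot 2: 2·(3+2) − 3 = 7 → (3,7,2)

3,7,2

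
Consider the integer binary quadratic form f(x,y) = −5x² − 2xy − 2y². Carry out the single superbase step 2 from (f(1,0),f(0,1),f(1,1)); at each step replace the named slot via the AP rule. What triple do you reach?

start (-5,-2,-9) = (f(1,0),f(0,1),f(1,1))
replace slot 2: 2·((-5)+(-9)) − (-2) = -26 → (-5,-26,-9)

-5,-26,-9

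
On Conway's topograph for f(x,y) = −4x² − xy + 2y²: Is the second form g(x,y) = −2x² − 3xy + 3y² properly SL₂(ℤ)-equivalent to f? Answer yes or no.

D₁ = 33, D₂ = 33
river cycle of f (length 4): (2, 5, -1), (-1, 5, 2), (2, 3, -3), (-3, 3, 2)
river cycle of g (length 4): (3, 3, -2), (-2, 5, 1), (1, 5, -2), (-2, 3, 3)
cycles differ ⇒ inequivalent

no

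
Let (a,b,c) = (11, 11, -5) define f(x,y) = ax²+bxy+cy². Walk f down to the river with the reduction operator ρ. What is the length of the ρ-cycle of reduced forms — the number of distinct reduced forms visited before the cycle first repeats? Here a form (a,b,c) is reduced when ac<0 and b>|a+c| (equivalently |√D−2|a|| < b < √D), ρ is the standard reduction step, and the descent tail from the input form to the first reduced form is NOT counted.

D = 341, ⌊√D⌋ = 18
river: ρ → (-5,9,13)
river: ρ → (13,17,-1)
river: ρ → (-1,17,13)
river: ρ → (13,9,-5)
river: ρ → (-5,11,11)
river: ρ → (11,11,-5)
ρ-cycle length = 6 (tail of 0 descent steps not counted)

6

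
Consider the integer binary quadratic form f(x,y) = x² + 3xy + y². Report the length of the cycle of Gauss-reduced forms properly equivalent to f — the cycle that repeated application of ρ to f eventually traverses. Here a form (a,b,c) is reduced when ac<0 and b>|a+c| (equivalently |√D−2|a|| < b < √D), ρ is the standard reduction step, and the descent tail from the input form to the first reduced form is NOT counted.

D = 5, ⌊√D⌋ = 2
descent: ρ → (1,1,-1)  [lands on river]
river: ρ → (-1,1,1)
ρ-cycle length = 2 (tail of 1 descent step not counted)

2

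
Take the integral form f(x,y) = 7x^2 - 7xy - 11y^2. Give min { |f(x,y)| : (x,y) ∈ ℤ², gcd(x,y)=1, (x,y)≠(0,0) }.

descent: ρ → (-11,7,7)  [lands on river]
river: ρ → (7,7,-11)
river: ρ → (-11,15,3)
river: ρ → (3,15,-11)
closes: descent 1, river 4
min |a| on river = 3

3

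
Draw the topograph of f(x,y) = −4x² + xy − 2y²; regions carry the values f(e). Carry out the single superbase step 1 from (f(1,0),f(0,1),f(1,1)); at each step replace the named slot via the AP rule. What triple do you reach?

start (-4,-2,-5) = (f(1,0),f(0,1),f(1,1))
replace slot 1: 2·((-2)+(-5)) − (-4) = -10 → (-10,-2,-5)

-10,-2,-5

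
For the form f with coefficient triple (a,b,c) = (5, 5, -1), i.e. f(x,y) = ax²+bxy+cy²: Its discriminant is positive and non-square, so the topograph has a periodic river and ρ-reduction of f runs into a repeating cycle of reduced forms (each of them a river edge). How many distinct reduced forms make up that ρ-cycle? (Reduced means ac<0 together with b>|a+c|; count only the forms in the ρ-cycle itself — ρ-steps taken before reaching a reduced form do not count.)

D = 45, ⌊√D⌋ = 6
river: ρ → (-1,5,5)
river: ρ → (5,5,-1)
ρ-cycle length = 2 (tail of 0 descent steps not counted)

2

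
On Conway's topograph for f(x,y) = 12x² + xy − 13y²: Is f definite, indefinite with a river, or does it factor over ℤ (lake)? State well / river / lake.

D = b²−4ac = 1² − 4·12·(-13) = 625
D = 25² is a perfect square ⇒ form factors over ℤ ⇒ lakes

lake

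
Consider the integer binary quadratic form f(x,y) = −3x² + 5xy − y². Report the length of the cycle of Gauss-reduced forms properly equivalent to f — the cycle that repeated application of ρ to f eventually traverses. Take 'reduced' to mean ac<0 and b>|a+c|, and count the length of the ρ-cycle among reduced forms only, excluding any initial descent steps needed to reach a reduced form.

D = 13, ⌊√D⌋ = 3
descent: ρ → (-1,3,1)  [lands on river]
river: ρ → (1,3,-1)
ρ-cycle length = 2 (tail of 1 descent step not counted)

2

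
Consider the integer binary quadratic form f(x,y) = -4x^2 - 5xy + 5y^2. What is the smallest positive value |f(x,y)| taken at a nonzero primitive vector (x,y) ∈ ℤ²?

descent: ρ → (5,5,-4)  [lands on river]
river: ρ → (-4,3,6)
river: ρ → (6,9,-1)
river: ρ → (-1,9,6)
river: ρ → (6,3,-4)
river: ρ → (-4,5,5)
closes: descent 1, river 6
min |a| on river = 1

1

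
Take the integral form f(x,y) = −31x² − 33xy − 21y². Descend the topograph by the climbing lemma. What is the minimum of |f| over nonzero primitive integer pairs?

translate: b→-29 (≡33 mod 62), so (31,33,21)→(31,-29,19)
flip: (31,-29,19)→(19,29,31)
translate: b→-9 (≡29 mod 38), so (19,29,31)→(19,-9,21)
reduced (well bottom): (19,-9,21) with a≤c, −a<b≤a
well minimum |f| = |-19| = 19 (negative-definite)

19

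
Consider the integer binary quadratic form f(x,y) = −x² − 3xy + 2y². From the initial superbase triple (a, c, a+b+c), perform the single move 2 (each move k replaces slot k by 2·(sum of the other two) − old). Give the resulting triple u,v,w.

start (-1,2,-2) = (f(1,0),f(0,1),f(1,1))
replace slot 2: 2·((-1)+(-2)) − 2 = -8 → (-1,-8,-2)

-1,-8,-2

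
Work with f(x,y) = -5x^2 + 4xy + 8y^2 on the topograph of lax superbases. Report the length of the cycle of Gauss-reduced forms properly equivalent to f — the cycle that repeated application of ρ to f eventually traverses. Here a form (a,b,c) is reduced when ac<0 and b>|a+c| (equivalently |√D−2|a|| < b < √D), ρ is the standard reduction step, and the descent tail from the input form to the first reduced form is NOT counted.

D = 176, ⌊√D⌋ = 13
river: ρ → (8,12,-1)
river: ρ → (-1,12,8)
river: ρ → (8,4,-5)
river: ρ → (-5,6,7)
river: ρ → (7,8,-4)
river: ρ → (-4,8,7)
river: ρ → (7,6,-5)
river: ρ → (-5,4,8)
ρ-cycle length = 8 (tail of 0 descent steps not counted)

8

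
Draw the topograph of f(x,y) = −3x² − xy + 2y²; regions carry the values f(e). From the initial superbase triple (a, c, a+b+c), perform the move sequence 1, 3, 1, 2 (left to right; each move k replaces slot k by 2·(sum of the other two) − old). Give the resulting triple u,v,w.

start (-3,2,-2) = (f(1,0),f(0,1),f(1,1))
replace slot 1: 2·(2+(-2)) − (-3) = 3 → (3,2,-2)
replace slot 3: 2·(3+2) − (-2) = 12 → (3,2,12)
replace slot 1: 2·(2+12) − 3 = 25 → (25,2,12)
replace slot 2: 2·(25+12) − 2 = 72 → (25,72,12)

25,72,12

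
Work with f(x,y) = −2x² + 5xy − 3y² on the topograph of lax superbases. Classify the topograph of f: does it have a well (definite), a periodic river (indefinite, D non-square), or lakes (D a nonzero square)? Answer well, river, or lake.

D = b²−4ac = 5² − 4·(-2)·(-3) = 1
D = 1² is a perfect square ⇒ form factors over ℤ ⇒ lakes

lake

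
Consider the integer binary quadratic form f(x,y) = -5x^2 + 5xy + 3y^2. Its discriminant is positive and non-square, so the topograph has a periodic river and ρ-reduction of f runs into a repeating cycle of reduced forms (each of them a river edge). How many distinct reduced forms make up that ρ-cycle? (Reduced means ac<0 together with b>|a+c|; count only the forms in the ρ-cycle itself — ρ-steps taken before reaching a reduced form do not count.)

D = 85, ⌊√D⌋ = 9
river: ρ → (3,7,-3)
river: ρ → (-3,5,5)
river: ρ → (5,5,-3)
river: ρ → (-3,7,3)
river: ρ → (3,5,-5)
river: ρ → (-5,5,3)
ρ-cycle length = 6 (tail of 0 descent steps not counted)

6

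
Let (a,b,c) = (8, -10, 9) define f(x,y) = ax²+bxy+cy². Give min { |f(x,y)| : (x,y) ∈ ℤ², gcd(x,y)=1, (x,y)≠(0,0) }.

translate: b→6 (≡-10 mod 16), so (8,-10,9)→(8,6,7)
flip: (8,6,7)→(7,-6,8)
reduced (well bottom): (7,-6,8) with a≤c, −a<b≤a
well minimum = a = 7

7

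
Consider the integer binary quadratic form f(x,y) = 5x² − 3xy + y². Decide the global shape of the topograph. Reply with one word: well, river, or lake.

D = b²−4ac = (-3)² − 4·5·1 = -11
D < 0 ⇒ definite ⇒ every region one sign ⇒ single well

well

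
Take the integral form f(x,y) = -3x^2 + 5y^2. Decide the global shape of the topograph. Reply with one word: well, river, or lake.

D = b²−4ac = 0² − 4·(-3)·5 = 60
D > 0 non-square ⇒ indefinite ⇒ periodic river

river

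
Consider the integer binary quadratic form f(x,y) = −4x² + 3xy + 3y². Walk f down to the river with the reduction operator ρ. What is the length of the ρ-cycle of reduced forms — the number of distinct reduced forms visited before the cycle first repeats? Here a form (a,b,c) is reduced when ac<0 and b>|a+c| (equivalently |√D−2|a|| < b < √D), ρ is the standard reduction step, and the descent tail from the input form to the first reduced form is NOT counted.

D = 57, ⌊√D⌋ = 7
river: ρ → (3,3,-4)
river: ρ → (-4,5,2)
river: ρ → (2,7,-1)
river: ρ → (-1,7,2)
river: ρ → (2,5,-4)
river: ρ → (-4,3,3)
ρ-cycle length = 6 (tail of 0 descent steps not counted)

6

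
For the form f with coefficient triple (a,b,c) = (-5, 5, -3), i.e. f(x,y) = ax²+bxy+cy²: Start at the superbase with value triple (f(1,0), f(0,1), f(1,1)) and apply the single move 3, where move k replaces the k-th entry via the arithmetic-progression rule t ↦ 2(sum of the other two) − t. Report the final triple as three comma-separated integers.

start (-5,-3,-3) = (f(1,0),f(0,1),f(1,1))
replace slot 3: 2·((-5)+(-3)) − (-3) = -13 → (-5,-3,-13)

-5,-3,-13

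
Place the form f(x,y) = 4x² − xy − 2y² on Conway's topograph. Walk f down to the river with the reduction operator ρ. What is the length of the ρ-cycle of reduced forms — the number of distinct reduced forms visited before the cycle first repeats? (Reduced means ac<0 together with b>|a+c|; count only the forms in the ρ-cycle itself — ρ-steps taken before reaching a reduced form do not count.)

D = 33, ⌊√D⌋ = 5
descent: ρ → (-2,5,1)  [lands on river]
river: ρ → (1,5,-2)
river: ρ → (-2,3,3)
river: ρ → (3,3,-2)
ρ-cycle length = 4 (tail of 1 descent step not counted)

4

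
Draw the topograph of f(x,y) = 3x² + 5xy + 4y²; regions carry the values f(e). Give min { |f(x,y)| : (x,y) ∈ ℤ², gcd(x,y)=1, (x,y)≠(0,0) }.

translate: b→-1 (≡5 mod 6), so (3,5,4)→(3,-1,2)
flip: (3,-1,2)→(2,1,3)
reduced (well bottom): (2,1,3) with a≤c, −a<b≤a
well minimum = a = 2

2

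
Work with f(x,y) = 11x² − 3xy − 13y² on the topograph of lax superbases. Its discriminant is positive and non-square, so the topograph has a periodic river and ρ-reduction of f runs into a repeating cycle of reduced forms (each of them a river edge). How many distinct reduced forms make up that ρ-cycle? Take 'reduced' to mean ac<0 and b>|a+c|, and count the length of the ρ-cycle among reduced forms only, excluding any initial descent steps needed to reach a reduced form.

D = 581, ⌊√D⌋ = 24
descent: ρ → (-13,3,11)  [lands on river]
river: ρ → (11,19,-5)
river: ρ → (-5,21,7)
river: ρ → (7,21,-5)
river: ρ → (-5,19,11)
river: ρ → (11,3,-13)
river: ρ → (-13,23,1)
river: ρ → (1,23,-13)
ρ-cycle length = 8 (tail of 1 descent step not counted)

8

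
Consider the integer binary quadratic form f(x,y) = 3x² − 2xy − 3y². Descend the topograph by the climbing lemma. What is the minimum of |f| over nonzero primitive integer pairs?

descent: ρ → (-3,2,3)  [lands on river]
river: ρ → (3,4,-2)
river: ρ → (-2,4,3)
river: ρ → (3,2,-3)
river: ρ → (-3,4,2)
river: ρ → (2,4,-3)
closes: descent 1, river 6
min |a| on river = 2

2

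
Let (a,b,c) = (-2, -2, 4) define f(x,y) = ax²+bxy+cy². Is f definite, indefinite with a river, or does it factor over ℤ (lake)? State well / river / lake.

D = b²−4ac = (-2)² − 4·(-2)·4 = 36
D = 6² is a perfect square ⇒ form factors over ℤ ⇒ lakes

lake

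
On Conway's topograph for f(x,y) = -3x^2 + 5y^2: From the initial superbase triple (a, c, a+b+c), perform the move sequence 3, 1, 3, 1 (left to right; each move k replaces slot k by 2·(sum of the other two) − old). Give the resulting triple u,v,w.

start (-3,5,2) = (f(1,0),f(0,1),f(1,1))
replace slot 3: 2·((-3)+5) − 2 = 2 → (-3,5,2)
replace slot 1: 2·(5+2) − (-3) = 17 → (17,5,2)
replace slot 3: 2·(17+5) − 2 = 42 → (17,5,42)
replace slot 1: 2·(5+42) − 17 = 77 → (77,5,42)

77,5,42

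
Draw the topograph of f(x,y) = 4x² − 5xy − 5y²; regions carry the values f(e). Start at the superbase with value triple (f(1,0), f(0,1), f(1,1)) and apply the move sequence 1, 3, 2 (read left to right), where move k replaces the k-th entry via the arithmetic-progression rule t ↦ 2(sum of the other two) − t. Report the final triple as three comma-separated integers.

start (4,-5,-6) = (f(1,0),f(0,1),f(1,1))
replace slot 1: 2·((-5)+(-6)) − 4 = -26 → (-26,-5,-6)
replace slot 3: 2·((-26)+(-5)) − (-6) = -56 → (-26,-5,-56)
replace slot 2: 2·((-26)+(-56)) − (-5) = -159 → (-26,-159,-56)

-26,-159,-56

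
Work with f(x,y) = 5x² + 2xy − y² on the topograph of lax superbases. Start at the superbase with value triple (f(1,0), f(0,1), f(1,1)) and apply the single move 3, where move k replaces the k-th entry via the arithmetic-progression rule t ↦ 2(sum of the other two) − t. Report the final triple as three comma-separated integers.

start (5,-1,6) = (f(1,0),f(0,1),f(1,1))
replace slot 3: 2·(5+(-1)) − 6 = 2 → (5,-1,2)

5,-1,2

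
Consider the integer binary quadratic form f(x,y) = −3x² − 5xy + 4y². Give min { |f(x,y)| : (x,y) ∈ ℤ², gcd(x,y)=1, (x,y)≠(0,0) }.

descent: ρ → (4,5,-3)  [lands on river]
river: ρ → (-3,7,2)
river: ρ → (2,5,-6)
river: ρ → (-6,7,1)
river: ρ → (1,7,-6)
river: ρ → (-6,5,2)
river: ρ → (2,7,-3)
river: ρ → (-3,5,4)
river: ρ → (4,3,-4)
river: ρ → (-4,5,3)
river: ρ → (3,7,-2)
river: ρ → (-2,5,6)
river: ρ → (6,7,-1)
river: ρ → (-1,7,6)
river: ρ → (6,5,-2)
river: ρ → (-2,7,3)
river: ρ → (3,5,-4)
river: ρ → (-4,3,4)
closes: descent 1, river 18
min |a| on river = 1

1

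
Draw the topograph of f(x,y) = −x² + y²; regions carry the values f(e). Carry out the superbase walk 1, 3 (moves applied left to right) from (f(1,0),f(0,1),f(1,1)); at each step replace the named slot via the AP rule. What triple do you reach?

start (-1,1,0) = (f(1,0),f(0,1),f(1,1))
replace slot 1: 2·(1+0) − (-1) = 3 → (3,1,0)
replace slot 3: 2·(3+1) − 0 = 8 → (3,1,8)

3,1,8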